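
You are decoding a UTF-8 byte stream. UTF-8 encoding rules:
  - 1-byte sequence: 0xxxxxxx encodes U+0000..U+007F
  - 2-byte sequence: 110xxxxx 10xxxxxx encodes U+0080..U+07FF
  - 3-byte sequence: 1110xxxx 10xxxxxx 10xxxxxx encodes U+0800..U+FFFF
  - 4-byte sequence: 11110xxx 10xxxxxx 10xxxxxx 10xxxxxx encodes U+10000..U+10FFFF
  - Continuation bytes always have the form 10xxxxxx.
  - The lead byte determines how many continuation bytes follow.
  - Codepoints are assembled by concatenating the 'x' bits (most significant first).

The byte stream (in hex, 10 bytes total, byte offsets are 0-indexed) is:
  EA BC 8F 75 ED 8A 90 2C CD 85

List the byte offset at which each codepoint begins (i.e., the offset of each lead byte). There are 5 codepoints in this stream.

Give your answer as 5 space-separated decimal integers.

Answer: 0 3 4 7 8

Derivation:
Byte[0]=EA: 3-byte lead, need 2 cont bytes. acc=0xA
Byte[1]=BC: continuation. acc=(acc<<6)|0x3C=0x2BC
Byte[2]=8F: continuation. acc=(acc<<6)|0x0F=0xAF0F
Completed: cp=U+AF0F (starts at byte 0)
Byte[3]=75: 1-byte ASCII. cp=U+0075
Byte[4]=ED: 3-byte lead, need 2 cont bytes. acc=0xD
Byte[5]=8A: continuation. acc=(acc<<6)|0x0A=0x34A
Byte[6]=90: continuation. acc=(acc<<6)|0x10=0xD290
Completed: cp=U+D290 (starts at byte 4)
Byte[7]=2C: 1-byte ASCII. cp=U+002C
Byte[8]=CD: 2-byte lead, need 1 cont bytes. acc=0xD
Byte[9]=85: continuation. acc=(acc<<6)|0x05=0x345
Completed: cp=U+0345 (starts at byte 8)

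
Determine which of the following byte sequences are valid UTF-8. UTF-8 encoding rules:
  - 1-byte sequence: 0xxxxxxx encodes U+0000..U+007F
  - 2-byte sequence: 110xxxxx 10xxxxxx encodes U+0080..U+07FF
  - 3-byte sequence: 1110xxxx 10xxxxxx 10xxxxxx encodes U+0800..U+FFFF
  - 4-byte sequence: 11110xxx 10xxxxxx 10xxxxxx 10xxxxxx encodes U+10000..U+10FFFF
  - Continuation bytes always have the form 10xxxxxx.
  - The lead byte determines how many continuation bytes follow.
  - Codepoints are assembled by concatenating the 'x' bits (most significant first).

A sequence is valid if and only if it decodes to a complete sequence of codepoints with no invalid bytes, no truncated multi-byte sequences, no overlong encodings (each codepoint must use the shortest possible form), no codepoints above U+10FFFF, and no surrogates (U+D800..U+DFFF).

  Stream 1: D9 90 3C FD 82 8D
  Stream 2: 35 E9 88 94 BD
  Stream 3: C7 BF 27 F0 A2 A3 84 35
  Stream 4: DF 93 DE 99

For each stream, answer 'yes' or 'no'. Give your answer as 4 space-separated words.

Answer: no no yes yes

Derivation:
Stream 1: error at byte offset 3. INVALID
Stream 2: error at byte offset 4. INVALID
Stream 3: decodes cleanly. VALID
Stream 4: decodes cleanly. VALID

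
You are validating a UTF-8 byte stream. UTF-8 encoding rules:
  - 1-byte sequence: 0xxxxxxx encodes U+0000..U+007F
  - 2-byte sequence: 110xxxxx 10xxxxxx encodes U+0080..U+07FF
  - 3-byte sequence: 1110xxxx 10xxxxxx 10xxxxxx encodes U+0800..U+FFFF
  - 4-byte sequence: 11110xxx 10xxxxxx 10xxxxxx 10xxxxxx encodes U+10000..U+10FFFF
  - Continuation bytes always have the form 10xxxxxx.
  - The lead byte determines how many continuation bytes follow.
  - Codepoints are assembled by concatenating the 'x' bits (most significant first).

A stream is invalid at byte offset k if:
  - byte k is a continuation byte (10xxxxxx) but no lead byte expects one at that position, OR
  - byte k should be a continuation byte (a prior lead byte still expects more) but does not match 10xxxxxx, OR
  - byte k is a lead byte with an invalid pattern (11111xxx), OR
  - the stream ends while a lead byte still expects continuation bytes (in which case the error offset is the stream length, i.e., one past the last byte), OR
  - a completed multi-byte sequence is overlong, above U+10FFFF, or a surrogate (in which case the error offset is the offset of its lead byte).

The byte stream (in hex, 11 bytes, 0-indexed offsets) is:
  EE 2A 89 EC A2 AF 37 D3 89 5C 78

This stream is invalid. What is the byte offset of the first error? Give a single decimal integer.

Byte[0]=EE: 3-byte lead, need 2 cont bytes. acc=0xE
Byte[1]=2A: expected 10xxxxxx continuation. INVALID

Answer: 1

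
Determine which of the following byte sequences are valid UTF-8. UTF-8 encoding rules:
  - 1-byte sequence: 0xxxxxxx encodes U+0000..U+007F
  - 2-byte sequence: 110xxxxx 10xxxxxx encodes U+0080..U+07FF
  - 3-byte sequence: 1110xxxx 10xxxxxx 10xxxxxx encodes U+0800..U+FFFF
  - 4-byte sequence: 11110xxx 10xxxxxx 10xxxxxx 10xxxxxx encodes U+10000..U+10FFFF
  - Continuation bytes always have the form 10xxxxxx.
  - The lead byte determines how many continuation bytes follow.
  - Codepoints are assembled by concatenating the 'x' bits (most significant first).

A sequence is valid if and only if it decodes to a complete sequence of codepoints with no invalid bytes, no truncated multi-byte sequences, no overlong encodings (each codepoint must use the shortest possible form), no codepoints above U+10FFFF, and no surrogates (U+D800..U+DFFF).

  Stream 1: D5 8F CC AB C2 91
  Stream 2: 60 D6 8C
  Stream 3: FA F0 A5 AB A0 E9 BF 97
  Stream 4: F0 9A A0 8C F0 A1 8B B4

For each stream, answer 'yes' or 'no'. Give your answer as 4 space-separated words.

Answer: yes yes no yes

Derivation:
Stream 1: decodes cleanly. VALID
Stream 2: decodes cleanly. VALID
Stream 3: error at byte offset 0. INVALID
Stream 4: decodes cleanly. VALID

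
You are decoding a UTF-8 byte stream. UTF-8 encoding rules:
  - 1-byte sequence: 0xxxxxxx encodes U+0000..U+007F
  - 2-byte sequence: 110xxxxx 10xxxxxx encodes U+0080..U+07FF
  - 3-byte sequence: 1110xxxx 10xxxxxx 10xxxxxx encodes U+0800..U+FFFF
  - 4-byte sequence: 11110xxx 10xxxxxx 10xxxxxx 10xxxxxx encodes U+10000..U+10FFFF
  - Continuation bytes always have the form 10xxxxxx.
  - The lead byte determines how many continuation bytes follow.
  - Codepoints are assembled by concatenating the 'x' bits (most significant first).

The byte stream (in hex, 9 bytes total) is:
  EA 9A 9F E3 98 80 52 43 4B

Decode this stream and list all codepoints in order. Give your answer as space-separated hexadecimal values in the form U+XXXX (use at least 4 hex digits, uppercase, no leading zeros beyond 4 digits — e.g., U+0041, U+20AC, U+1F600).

Answer: U+A69F U+3600 U+0052 U+0043 U+004B

Derivation:
Byte[0]=EA: 3-byte lead, need 2 cont bytes. acc=0xA
Byte[1]=9A: continuation. acc=(acc<<6)|0x1A=0x29A
Byte[2]=9F: continuation. acc=(acc<<6)|0x1F=0xA69F
Completed: cp=U+A69F (starts at byte 0)
Byte[3]=E3: 3-byte lead, need 2 cont bytes. acc=0x3
Byte[4]=98: continuation. acc=(acc<<6)|0x18=0xD8
Byte[5]=80: continuation. acc=(acc<<6)|0x00=0x3600
Completed: cp=U+3600 (starts at byte 3)
Byte[6]=52: 1-byte ASCII. cp=U+0052
Byte[7]=43: 1-byte ASCII. cp=U+0043
Byte[8]=4B: 1-byte ASCII. cp=U+004B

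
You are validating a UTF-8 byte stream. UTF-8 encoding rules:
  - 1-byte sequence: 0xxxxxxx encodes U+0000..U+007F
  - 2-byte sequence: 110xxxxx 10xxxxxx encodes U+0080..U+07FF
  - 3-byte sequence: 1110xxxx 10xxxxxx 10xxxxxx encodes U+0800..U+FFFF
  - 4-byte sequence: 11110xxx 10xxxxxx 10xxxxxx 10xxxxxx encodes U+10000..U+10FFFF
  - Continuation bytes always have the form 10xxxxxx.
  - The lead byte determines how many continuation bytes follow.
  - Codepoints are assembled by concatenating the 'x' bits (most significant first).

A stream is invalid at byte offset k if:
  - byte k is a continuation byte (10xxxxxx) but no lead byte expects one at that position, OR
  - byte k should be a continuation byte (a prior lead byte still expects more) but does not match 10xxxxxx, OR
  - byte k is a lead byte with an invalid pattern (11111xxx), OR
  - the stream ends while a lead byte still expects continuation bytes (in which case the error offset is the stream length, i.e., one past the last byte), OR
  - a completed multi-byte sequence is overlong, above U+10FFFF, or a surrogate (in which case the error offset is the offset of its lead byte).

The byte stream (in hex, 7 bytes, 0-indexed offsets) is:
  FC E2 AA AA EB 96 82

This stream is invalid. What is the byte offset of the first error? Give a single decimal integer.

Answer: 0

Derivation:
Byte[0]=FC: INVALID lead byte (not 0xxx/110x/1110/11110)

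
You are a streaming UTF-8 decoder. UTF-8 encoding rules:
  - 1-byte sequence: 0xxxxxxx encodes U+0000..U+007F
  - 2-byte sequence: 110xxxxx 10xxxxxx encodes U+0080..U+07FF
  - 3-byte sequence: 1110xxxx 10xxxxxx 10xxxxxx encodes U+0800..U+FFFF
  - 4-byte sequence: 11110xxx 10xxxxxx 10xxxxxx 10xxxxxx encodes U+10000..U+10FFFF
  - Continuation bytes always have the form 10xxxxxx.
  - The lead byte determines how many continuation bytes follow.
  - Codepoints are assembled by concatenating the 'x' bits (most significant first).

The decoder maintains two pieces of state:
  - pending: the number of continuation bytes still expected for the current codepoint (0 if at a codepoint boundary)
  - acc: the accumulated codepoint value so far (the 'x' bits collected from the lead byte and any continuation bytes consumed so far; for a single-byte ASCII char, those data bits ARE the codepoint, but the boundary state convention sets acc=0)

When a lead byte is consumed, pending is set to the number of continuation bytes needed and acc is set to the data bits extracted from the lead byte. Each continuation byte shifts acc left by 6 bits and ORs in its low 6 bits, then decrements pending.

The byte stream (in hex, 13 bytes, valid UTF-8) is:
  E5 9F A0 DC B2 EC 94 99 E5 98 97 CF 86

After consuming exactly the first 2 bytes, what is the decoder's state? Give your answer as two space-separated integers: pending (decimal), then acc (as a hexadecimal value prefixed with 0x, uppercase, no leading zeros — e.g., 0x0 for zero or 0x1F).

Byte[0]=E5: 3-byte lead. pending=2, acc=0x5
Byte[1]=9F: continuation. acc=(acc<<6)|0x1F=0x15F, pending=1

Answer: 1 0x15F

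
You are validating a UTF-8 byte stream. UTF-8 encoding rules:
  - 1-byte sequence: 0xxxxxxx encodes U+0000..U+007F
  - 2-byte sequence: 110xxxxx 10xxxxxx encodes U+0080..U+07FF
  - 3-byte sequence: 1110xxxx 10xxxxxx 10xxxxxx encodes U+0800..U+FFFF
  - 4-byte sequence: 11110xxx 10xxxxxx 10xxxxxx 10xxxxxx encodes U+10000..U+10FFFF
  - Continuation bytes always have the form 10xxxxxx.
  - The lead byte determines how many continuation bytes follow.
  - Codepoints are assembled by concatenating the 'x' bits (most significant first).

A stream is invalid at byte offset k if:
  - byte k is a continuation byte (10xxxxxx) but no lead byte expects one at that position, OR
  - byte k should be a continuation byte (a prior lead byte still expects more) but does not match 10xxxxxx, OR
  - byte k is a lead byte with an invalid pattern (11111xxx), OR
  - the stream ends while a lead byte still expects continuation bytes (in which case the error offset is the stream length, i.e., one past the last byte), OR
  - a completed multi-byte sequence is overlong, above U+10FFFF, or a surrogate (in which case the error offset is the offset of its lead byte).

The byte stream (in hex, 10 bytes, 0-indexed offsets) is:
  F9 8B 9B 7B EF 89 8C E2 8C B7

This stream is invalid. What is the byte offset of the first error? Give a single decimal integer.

Answer: 0

Derivation:
Byte[0]=F9: INVALID lead byte (not 0xxx/110x/1110/11110)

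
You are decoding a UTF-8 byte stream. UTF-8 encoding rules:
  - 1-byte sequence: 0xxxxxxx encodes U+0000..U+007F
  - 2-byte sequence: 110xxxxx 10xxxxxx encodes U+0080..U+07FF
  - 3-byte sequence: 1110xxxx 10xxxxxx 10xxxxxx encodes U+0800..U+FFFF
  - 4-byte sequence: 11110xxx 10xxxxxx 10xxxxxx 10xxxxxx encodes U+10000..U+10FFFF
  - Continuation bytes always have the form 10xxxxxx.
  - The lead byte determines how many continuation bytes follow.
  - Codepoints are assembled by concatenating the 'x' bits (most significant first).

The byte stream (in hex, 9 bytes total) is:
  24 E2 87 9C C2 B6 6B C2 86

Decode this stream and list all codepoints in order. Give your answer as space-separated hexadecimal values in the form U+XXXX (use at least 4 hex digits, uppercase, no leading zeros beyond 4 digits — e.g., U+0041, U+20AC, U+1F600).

Byte[0]=24: 1-byte ASCII. cp=U+0024
Byte[1]=E2: 3-byte lead, need 2 cont bytes. acc=0x2
Byte[2]=87: continuation. acc=(acc<<6)|0x07=0x87
Byte[3]=9C: continuation. acc=(acc<<6)|0x1C=0x21DC
Completed: cp=U+21DC (starts at byte 1)
Byte[4]=C2: 2-byte lead, need 1 cont bytes. acc=0x2
Byte[5]=B6: continuation. acc=(acc<<6)|0x36=0xB6
Completed: cp=U+00B6 (starts at byte 4)
Byte[6]=6B: 1-byte ASCII. cp=U+006B
Byte[7]=C2: 2-byte lead, need 1 cont bytes. acc=0x2
Byte[8]=86: continuation. acc=(acc<<6)|0x06=0x86
Completed: cp=U+0086 (starts at byte 7)

Answer: U+0024 U+21DC U+00B6 U+006B U+0086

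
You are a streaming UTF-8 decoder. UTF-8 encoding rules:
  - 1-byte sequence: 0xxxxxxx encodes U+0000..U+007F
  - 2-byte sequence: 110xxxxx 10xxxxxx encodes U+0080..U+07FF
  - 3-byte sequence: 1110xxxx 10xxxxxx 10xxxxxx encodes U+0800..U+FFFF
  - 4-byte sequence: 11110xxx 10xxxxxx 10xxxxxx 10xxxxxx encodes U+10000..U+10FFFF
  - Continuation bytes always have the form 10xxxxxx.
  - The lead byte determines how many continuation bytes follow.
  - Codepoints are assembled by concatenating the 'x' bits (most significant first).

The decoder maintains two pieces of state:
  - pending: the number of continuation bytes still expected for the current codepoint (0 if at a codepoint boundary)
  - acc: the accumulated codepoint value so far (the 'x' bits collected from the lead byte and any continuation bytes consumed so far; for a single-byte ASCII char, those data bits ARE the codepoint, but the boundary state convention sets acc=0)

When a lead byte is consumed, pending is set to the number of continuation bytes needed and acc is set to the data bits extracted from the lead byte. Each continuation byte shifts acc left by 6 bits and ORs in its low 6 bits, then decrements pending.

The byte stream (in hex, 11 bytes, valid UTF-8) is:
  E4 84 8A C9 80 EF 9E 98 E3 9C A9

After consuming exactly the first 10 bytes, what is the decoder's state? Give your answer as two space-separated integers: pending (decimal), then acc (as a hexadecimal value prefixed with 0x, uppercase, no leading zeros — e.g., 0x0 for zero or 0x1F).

Answer: 1 0xDC

Derivation:
Byte[0]=E4: 3-byte lead. pending=2, acc=0x4
Byte[1]=84: continuation. acc=(acc<<6)|0x04=0x104, pending=1
Byte[2]=8A: continuation. acc=(acc<<6)|0x0A=0x410A, pending=0
Byte[3]=C9: 2-byte lead. pending=1, acc=0x9
Byte[4]=80: continuation. acc=(acc<<6)|0x00=0x240, pending=0
Byte[5]=EF: 3-byte lead. pending=2, acc=0xF
Byte[6]=9E: continuation. acc=(acc<<6)|0x1E=0x3DE, pending=1
Byte[7]=98: continuation. acc=(acc<<6)|0x18=0xF798, pending=0
Byte[8]=E3: 3-byte lead. pending=2, acc=0x3
Byte[9]=9C: continuation. acc=(acc<<6)|0x1C=0xDC, pending=1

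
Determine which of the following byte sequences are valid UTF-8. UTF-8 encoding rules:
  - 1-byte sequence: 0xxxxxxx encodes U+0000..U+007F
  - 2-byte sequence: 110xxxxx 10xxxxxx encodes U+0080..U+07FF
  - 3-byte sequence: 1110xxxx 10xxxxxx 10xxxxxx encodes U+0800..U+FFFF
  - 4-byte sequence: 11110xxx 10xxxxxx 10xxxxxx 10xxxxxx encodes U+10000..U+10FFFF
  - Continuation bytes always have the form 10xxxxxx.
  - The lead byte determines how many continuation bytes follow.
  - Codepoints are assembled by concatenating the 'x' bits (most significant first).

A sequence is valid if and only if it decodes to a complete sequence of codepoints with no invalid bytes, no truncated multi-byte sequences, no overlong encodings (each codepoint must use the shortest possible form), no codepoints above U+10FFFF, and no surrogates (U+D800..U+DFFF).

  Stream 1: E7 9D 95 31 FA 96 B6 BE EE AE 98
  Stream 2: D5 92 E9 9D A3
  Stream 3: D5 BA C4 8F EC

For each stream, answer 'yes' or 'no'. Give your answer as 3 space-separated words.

Stream 1: error at byte offset 4. INVALID
Stream 2: decodes cleanly. VALID
Stream 3: error at byte offset 5. INVALID

Answer: no yes no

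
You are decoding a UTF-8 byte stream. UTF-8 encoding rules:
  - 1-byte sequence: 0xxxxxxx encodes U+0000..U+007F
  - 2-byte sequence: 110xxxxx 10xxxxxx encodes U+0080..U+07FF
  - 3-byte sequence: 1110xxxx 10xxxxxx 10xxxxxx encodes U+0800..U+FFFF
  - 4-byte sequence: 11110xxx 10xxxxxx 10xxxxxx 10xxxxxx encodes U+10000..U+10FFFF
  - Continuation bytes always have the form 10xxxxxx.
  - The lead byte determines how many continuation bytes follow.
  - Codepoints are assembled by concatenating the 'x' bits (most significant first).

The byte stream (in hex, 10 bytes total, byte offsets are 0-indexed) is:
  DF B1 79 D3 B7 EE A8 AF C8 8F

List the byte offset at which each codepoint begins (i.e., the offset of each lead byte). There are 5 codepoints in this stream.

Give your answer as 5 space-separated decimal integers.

Answer: 0 2 3 5 8

Derivation:
Byte[0]=DF: 2-byte lead, need 1 cont bytes. acc=0x1F
Byte[1]=B1: continuation. acc=(acc<<6)|0x31=0x7F1
Completed: cp=U+07F1 (starts at byte 0)
Byte[2]=79: 1-byte ASCII. cp=U+0079
Byte[3]=D3: 2-byte lead, need 1 cont bytes. acc=0x13
Byte[4]=B7: continuation. acc=(acc<<6)|0x37=0x4F7
Completed: cp=U+04F7 (starts at byte 3)
Byte[5]=EE: 3-byte lead, need 2 cont bytes. acc=0xE
Byte[6]=A8: continuation. acc=(acc<<6)|0x28=0x3A8
Byte[7]=AF: continuation. acc=(acc<<6)|0x2F=0xEA2F
Completed: cp=U+EA2F (starts at byte 5)
Byte[8]=C8: 2-byte lead, need 1 cont bytes. acc=0x8
Byte[9]=8F: continuation. acc=(acc<<6)|0x0F=0x20F
Completed: cp=U+020F (starts at byte 8)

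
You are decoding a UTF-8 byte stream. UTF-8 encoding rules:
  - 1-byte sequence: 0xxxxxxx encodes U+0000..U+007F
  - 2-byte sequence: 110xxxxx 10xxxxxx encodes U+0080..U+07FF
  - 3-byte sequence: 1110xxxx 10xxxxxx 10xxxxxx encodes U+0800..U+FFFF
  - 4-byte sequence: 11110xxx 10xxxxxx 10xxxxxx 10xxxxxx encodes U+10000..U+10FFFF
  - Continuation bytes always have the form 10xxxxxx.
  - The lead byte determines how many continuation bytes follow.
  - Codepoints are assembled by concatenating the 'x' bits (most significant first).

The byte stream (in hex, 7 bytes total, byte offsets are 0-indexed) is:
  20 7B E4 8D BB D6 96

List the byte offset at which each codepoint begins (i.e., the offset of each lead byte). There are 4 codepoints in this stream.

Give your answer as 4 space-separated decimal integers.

Answer: 0 1 2 5

Derivation:
Byte[0]=20: 1-byte ASCII. cp=U+0020
Byte[1]=7B: 1-byte ASCII. cp=U+007B
Byte[2]=E4: 3-byte lead, need 2 cont bytes. acc=0x4
Byte[3]=8D: continuation. acc=(acc<<6)|0x0D=0x10D
Byte[4]=BB: continuation. acc=(acc<<6)|0x3B=0x437B
Completed: cp=U+437B (starts at byte 2)
Byte[5]=D6: 2-byte lead, need 1 cont bytes. acc=0x16
Byte[6]=96: continuation. acc=(acc<<6)|0x16=0x596
Completed: cp=U+0596 (starts at byte 5)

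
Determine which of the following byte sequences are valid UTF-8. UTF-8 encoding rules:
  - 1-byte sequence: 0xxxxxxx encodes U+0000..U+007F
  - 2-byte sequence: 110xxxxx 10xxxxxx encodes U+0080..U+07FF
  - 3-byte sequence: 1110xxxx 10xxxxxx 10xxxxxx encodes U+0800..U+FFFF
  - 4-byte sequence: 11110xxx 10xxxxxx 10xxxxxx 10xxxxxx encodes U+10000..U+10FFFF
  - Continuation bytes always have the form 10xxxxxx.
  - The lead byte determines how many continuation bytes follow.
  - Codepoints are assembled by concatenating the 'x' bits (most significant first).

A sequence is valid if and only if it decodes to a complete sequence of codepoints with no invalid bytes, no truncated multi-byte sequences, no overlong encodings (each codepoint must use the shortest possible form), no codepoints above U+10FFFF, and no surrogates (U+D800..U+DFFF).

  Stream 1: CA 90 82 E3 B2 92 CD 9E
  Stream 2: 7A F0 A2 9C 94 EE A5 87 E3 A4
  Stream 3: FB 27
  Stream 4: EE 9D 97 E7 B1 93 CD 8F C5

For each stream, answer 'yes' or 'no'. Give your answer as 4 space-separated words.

Answer: no no no no

Derivation:
Stream 1: error at byte offset 2. INVALID
Stream 2: error at byte offset 10. INVALID
Stream 3: error at byte offset 0. INVALID
Stream 4: error at byte offset 9. INVALID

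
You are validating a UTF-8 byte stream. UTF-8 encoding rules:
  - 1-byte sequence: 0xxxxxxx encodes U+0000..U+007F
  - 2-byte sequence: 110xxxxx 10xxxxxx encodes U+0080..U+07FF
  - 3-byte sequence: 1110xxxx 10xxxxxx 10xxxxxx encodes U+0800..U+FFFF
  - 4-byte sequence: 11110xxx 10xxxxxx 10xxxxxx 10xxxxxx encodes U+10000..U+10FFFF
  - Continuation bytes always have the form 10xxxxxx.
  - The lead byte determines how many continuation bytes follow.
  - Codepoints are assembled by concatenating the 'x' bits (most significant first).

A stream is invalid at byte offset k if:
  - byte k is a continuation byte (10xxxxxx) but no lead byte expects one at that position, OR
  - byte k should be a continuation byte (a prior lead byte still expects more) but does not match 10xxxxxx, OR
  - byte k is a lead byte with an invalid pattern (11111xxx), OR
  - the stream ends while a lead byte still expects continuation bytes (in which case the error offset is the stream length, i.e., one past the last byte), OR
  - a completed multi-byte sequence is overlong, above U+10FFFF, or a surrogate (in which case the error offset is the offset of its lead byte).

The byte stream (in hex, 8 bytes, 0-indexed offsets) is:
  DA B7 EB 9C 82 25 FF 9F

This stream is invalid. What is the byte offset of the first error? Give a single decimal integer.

Byte[0]=DA: 2-byte lead, need 1 cont bytes. acc=0x1A
Byte[1]=B7: continuation. acc=(acc<<6)|0x37=0x6B7
Completed: cp=U+06B7 (starts at byte 0)
Byte[2]=EB: 3-byte lead, need 2 cont bytes. acc=0xB
Byte[3]=9C: continuation. acc=(acc<<6)|0x1C=0x2DC
Byte[4]=82: continuation. acc=(acc<<6)|0x02=0xB702
Completed: cp=U+B702 (starts at byte 2)
Byte[5]=25: 1-byte ASCII. cp=U+0025
Byte[6]=FF: INVALID lead byte (not 0xxx/110x/1110/11110)

Answer: 6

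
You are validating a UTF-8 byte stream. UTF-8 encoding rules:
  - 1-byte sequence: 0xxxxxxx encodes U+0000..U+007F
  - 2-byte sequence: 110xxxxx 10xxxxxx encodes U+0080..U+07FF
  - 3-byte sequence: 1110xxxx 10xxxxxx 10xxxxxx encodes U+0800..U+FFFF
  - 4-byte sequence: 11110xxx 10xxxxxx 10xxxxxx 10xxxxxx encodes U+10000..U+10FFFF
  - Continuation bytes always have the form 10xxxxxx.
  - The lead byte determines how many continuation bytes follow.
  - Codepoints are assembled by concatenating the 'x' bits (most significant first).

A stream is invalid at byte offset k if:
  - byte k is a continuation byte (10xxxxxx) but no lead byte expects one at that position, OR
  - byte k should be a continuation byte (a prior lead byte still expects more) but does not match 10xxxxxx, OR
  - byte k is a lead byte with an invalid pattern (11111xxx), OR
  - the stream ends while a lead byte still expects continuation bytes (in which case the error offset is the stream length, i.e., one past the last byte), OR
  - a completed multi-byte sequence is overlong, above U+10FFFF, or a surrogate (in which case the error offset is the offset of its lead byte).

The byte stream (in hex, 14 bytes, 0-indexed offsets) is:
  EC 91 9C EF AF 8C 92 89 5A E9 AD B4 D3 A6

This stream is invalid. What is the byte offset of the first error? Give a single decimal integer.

Byte[0]=EC: 3-byte lead, need 2 cont bytes. acc=0xC
Byte[1]=91: continuation. acc=(acc<<6)|0x11=0x311
Byte[2]=9C: continuation. acc=(acc<<6)|0x1C=0xC45C
Completed: cp=U+C45C (starts at byte 0)
Byte[3]=EF: 3-byte lead, need 2 cont bytes. acc=0xF
Byte[4]=AF: continuation. acc=(acc<<6)|0x2F=0x3EF
Byte[5]=8C: continuation. acc=(acc<<6)|0x0C=0xFBCC
Completed: cp=U+FBCC (starts at byte 3)
Byte[6]=92: INVALID lead byte (not 0xxx/110x/1110/11110)

Answer: 6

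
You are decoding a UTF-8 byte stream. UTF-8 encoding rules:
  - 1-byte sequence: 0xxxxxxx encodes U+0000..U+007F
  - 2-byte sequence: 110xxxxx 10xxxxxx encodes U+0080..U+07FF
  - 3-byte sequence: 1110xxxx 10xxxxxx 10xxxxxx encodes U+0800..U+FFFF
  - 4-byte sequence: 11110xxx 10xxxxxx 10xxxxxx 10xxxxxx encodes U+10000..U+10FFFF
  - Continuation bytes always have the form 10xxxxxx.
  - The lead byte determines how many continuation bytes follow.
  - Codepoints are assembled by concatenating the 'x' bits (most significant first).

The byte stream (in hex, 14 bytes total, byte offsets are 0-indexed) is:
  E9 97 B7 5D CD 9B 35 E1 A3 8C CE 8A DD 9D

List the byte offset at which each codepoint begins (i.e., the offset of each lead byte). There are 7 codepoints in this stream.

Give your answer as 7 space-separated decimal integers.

Answer: 0 3 4 6 7 10 12

Derivation:
Byte[0]=E9: 3-byte lead, need 2 cont bytes. acc=0x9
Byte[1]=97: continuation. acc=(acc<<6)|0x17=0x257
Byte[2]=B7: continuation. acc=(acc<<6)|0x37=0x95F7
Completed: cp=U+95F7 (starts at byte 0)
Byte[3]=5D: 1-byte ASCII. cp=U+005D
Byte[4]=CD: 2-byte lead, need 1 cont bytes. acc=0xD
Byte[5]=9B: continuation. acc=(acc<<6)|0x1B=0x35B
Completed: cp=U+035B (starts at byte 4)
Byte[6]=35: 1-byte ASCII. cp=U+0035
Byte[7]=E1: 3-byte lead, need 2 cont bytes. acc=0x1
Byte[8]=A3: continuation. acc=(acc<<6)|0x23=0x63
Byte[9]=8C: continuation. acc=(acc<<6)|0x0C=0x18CC
Completed: cp=U+18CC (starts at byte 7)
Byte[10]=CE: 2-byte lead, need 1 cont bytes. acc=0xE
Byte[11]=8A: continuation. acc=(acc<<6)|0x0A=0x38A
Completed: cp=U+038A (starts at byte 10)
Byte[12]=DD: 2-byte lead, need 1 cont bytes. acc=0x1D
Byte[13]=9D: continuation. acc=(acc<<6)|0x1D=0x75D
Completed: cp=U+075D (starts at byte 12)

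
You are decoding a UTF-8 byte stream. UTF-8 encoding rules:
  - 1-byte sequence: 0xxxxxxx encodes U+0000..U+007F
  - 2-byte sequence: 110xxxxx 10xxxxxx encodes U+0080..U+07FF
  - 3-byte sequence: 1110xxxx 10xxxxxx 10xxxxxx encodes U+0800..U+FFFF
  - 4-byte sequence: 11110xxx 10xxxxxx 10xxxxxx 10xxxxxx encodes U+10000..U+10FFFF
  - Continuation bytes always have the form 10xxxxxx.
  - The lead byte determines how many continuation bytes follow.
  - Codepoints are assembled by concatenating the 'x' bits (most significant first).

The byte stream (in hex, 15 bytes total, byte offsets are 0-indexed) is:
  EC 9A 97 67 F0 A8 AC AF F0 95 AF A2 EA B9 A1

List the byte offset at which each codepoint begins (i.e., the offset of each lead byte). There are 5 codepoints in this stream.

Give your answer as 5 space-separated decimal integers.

Answer: 0 3 4 8 12

Derivation:
Byte[0]=EC: 3-byte lead, need 2 cont bytes. acc=0xC
Byte[1]=9A: continuation. acc=(acc<<6)|0x1A=0x31A
Byte[2]=97: continuation. acc=(acc<<6)|0x17=0xC697
Completed: cp=U+C697 (starts at byte 0)
Byte[3]=67: 1-byte ASCII. cp=U+0067
Byte[4]=F0: 4-byte lead, need 3 cont bytes. acc=0x0
Byte[5]=A8: continuation. acc=(acc<<6)|0x28=0x28
Byte[6]=AC: continuation. acc=(acc<<6)|0x2C=0xA2C
Byte[7]=AF: continuation. acc=(acc<<6)|0x2F=0x28B2F
Completed: cp=U+28B2F (starts at byte 4)
Byte[8]=F0: 4-byte lead, need 3 cont bytes. acc=0x0
Byte[9]=95: continuation. acc=(acc<<6)|0x15=0x15
Byte[10]=AF: continuation. acc=(acc<<6)|0x2F=0x56F
Byte[11]=A2: continuation. acc=(acc<<6)|0x22=0x15BE2
Completed: cp=U+15BE2 (starts at byte 8)
Byte[12]=EA: 3-byte lead, need 2 cont bytes. acc=0xA
Byte[13]=B9: continuation. acc=(acc<<6)|0x39=0x2B9
Byte[14]=A1: continuation. acc=(acc<<6)|0x21=0xAE61
Completed: cp=U+AE61 (starts at byte 12)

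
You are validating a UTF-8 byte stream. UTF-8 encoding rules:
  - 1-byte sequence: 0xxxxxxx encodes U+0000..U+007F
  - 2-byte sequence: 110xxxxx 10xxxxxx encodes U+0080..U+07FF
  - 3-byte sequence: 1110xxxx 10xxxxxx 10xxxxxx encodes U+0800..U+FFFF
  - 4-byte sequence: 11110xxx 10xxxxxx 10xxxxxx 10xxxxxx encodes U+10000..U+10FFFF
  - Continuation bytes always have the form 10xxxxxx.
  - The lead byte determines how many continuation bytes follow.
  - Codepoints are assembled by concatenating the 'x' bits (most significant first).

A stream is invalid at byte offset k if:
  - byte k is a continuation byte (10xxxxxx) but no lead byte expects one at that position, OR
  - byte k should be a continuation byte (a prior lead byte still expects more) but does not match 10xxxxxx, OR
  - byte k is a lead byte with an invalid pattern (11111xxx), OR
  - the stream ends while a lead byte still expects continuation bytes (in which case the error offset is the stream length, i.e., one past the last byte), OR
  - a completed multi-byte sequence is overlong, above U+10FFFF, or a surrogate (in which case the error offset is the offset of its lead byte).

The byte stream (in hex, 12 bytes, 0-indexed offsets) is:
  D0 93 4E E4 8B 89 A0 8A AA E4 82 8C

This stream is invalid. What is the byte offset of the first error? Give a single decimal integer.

Byte[0]=D0: 2-byte lead, need 1 cont bytes. acc=0x10
Byte[1]=93: continuation. acc=(acc<<6)|0x13=0x413
Completed: cp=U+0413 (starts at byte 0)
Byte[2]=4E: 1-byte ASCII. cp=U+004E
Byte[3]=E4: 3-byte lead, need 2 cont bytes. acc=0x4
Byte[4]=8B: continuation. acc=(acc<<6)|0x0B=0x10B
Byte[5]=89: continuation. acc=(acc<<6)|0x09=0x42C9
Completed: cp=U+42C9 (starts at byte 3)
Byte[6]=A0: INVALID lead byte (not 0xxx/110x/1110/11110)

Answer: 6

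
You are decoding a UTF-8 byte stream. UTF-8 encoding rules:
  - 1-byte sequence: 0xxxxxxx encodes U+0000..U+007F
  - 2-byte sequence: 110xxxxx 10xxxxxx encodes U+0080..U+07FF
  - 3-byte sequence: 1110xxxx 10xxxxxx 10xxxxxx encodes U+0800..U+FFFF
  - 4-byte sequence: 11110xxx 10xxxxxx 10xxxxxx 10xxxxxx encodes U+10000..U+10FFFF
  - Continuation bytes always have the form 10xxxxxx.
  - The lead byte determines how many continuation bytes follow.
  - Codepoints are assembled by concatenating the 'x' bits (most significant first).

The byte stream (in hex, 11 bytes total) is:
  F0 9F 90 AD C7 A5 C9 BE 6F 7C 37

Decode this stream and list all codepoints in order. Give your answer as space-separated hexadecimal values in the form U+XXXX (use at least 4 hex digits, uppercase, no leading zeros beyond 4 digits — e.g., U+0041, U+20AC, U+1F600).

Answer: U+1F42D U+01E5 U+027E U+006F U+007C U+0037

Derivation:
Byte[0]=F0: 4-byte lead, need 3 cont bytes. acc=0x0
Byte[1]=9F: continuation. acc=(acc<<6)|0x1F=0x1F
Byte[2]=90: continuation. acc=(acc<<6)|0x10=0x7D0
Byte[3]=AD: continuation. acc=(acc<<6)|0x2D=0x1F42D
Completed: cp=U+1F42D (starts at byte 0)
Byte[4]=C7: 2-byte lead, need 1 cont bytes. acc=0x7
Byte[5]=A5: continuation. acc=(acc<<6)|0x25=0x1E5
Completed: cp=U+01E5 (starts at byte 4)
Byte[6]=C9: 2-byte lead, need 1 cont bytes. acc=0x9
Byte[7]=BE: continuation. acc=(acc<<6)|0x3E=0x27E
Completed: cp=U+027E (starts at byte 6)
Byte[8]=6F: 1-byte ASCII. cp=U+006F
Byte[9]=7C: 1-byte ASCII. cp=U+007C
Byte[10]=37: 1-byte ASCII. cp=U+0037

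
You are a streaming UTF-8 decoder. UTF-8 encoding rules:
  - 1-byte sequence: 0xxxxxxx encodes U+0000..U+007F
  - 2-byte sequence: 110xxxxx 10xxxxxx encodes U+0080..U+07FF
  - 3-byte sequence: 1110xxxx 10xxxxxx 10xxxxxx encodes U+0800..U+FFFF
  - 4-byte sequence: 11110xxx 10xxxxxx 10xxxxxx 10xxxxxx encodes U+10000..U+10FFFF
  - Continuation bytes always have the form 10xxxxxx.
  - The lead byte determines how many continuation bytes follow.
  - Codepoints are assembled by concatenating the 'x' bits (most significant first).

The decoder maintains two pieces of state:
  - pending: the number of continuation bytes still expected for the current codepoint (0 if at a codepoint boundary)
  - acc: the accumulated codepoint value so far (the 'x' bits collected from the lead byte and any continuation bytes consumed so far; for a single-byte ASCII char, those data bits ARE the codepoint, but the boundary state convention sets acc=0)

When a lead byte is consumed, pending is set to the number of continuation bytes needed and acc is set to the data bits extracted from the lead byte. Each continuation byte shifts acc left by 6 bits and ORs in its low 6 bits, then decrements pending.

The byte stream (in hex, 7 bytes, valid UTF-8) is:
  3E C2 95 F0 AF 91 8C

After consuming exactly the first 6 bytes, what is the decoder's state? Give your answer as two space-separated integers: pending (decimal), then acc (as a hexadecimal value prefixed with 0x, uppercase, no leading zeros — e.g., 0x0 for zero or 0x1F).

Byte[0]=3E: 1-byte. pending=0, acc=0x0
Byte[1]=C2: 2-byte lead. pending=1, acc=0x2
Byte[2]=95: continuation. acc=(acc<<6)|0x15=0x95, pending=0
Byte[3]=F0: 4-byte lead. pending=3, acc=0x0
Byte[4]=AF: continuation. acc=(acc<<6)|0x2F=0x2F, pending=2
Byte[5]=91: continuation. acc=(acc<<6)|0x11=0xBD1, pending=1

Answer: 1 0xBD1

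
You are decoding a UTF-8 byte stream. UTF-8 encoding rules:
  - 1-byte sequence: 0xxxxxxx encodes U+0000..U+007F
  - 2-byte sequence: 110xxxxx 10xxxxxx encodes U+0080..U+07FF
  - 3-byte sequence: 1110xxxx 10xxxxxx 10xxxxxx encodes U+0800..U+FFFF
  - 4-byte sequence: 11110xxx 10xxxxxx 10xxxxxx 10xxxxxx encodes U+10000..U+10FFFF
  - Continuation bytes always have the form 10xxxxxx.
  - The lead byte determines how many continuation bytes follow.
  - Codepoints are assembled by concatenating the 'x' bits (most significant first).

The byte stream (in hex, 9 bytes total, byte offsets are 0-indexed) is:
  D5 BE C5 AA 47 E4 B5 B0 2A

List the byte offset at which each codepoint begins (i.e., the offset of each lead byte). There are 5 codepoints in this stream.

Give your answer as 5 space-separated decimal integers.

Answer: 0 2 4 5 8

Derivation:
Byte[0]=D5: 2-byte lead, need 1 cont bytes. acc=0x15
Byte[1]=BE: continuation. acc=(acc<<6)|0x3E=0x57E
Completed: cp=U+057E (starts at byte 0)
Byte[2]=C5: 2-byte lead, need 1 cont bytes. acc=0x5
Byte[3]=AA: continuation. acc=(acc<<6)|0x2A=0x16A
Completed: cp=U+016A (starts at byte 2)
Byte[4]=47: 1-byte ASCII. cp=U+0047
Byte[5]=E4: 3-byte lead, need 2 cont bytes. acc=0x4
Byte[6]=B5: continuation. acc=(acc<<6)|0x35=0x135
Byte[7]=B0: continuation. acc=(acc<<6)|0x30=0x4D70
Completed: cp=U+4D70 (starts at byte 5)
Byte[8]=2A: 1-byte ASCII. cp=U+002A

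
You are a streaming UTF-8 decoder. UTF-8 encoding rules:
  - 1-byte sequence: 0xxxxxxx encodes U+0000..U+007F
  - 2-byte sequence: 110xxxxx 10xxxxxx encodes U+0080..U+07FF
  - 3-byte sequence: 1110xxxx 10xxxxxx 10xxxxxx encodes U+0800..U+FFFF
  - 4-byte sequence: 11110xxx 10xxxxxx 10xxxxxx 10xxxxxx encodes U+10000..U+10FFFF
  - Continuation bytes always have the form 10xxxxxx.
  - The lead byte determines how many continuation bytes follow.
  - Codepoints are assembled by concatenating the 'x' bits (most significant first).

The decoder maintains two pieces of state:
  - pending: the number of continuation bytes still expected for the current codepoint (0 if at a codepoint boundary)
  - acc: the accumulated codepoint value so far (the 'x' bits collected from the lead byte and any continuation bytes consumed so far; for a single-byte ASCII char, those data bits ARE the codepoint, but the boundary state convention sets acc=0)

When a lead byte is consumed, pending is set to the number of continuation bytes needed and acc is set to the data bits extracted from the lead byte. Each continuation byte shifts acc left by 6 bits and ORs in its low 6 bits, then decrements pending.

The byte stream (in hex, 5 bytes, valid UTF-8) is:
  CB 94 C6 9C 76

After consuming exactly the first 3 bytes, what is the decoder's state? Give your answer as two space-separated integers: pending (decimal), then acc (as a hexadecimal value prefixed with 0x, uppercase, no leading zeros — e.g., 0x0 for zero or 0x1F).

Byte[0]=CB: 2-byte lead. pending=1, acc=0xB
Byte[1]=94: continuation. acc=(acc<<6)|0x14=0x2D4, pending=0
Byte[2]=C6: 2-byte lead. pending=1, acc=0x6

Answer: 1 0x6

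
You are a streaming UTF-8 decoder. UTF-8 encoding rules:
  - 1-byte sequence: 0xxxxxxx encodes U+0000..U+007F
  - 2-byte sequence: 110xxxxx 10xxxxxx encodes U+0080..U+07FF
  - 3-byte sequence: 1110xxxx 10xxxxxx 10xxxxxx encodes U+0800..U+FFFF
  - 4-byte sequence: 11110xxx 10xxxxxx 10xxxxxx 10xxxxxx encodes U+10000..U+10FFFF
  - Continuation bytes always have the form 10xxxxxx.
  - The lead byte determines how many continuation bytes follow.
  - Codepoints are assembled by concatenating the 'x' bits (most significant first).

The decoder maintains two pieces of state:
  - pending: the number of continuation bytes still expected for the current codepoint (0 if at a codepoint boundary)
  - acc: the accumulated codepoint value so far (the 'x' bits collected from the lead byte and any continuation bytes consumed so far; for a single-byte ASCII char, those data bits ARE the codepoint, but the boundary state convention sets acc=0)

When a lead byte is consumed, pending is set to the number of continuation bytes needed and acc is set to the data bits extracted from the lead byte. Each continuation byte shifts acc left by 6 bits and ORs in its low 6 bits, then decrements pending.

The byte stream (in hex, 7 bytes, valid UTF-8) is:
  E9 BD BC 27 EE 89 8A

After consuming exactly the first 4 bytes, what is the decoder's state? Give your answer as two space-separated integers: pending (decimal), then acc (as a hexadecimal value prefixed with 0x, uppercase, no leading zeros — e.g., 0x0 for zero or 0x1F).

Byte[0]=E9: 3-byte lead. pending=2, acc=0x9
Byte[1]=BD: continuation. acc=(acc<<6)|0x3D=0x27D, pending=1
Byte[2]=BC: continuation. acc=(acc<<6)|0x3C=0x9F7C, pending=0
Byte[3]=27: 1-byte. pending=0, acc=0x0

Answer: 0 0x0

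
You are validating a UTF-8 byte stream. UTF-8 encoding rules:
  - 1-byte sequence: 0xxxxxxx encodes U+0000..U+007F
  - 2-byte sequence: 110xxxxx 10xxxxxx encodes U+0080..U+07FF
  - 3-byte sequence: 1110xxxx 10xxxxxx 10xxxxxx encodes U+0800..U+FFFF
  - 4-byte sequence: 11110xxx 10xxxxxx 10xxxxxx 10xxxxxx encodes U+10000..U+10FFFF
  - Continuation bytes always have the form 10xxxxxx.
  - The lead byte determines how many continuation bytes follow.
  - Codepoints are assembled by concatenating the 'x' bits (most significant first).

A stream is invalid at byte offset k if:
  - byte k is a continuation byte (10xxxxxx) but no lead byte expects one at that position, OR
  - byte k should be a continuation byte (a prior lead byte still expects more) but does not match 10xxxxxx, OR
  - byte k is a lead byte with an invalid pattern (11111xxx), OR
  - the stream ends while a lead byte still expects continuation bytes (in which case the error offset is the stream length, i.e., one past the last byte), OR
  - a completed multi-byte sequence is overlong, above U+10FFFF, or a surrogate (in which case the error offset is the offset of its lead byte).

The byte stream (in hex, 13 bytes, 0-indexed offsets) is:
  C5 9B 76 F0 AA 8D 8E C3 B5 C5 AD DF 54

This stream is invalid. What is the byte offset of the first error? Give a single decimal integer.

Answer: 12

Derivation:
Byte[0]=C5: 2-byte lead, need 1 cont bytes. acc=0x5
Byte[1]=9B: continuation. acc=(acc<<6)|0x1B=0x15B
Completed: cp=U+015B (starts at byte 0)
Byte[2]=76: 1-byte ASCII. cp=U+0076
Byte[3]=F0: 4-byte lead, need 3 cont bytes. acc=0x0
Byte[4]=AA: continuation. acc=(acc<<6)|0x2A=0x2A
Byte[5]=8D: continuation. acc=(acc<<6)|0x0D=0xA8D
Byte[6]=8E: continuation. acc=(acc<<6)|0x0E=0x2A34E
Completed: cp=U+2A34E (starts at byte 3)
Byte[7]=C3: 2-byte lead, need 1 cont bytes. acc=0x3
Byte[8]=B5: continuation. acc=(acc<<6)|0x35=0xF5
Completed: cp=U+00F5 (starts at byte 7)
Byte[9]=C5: 2-byte lead, need 1 cont bytes. acc=0x5
Byte[10]=AD: continuation. acc=(acc<<6)|0x2D=0x16D
Completed: cp=U+016D (starts at byte 9)
Byte[11]=DF: 2-byte lead, need 1 cont bytes. acc=0x1F
Byte[12]=54: expected 10xxxxxx continuation. INVALID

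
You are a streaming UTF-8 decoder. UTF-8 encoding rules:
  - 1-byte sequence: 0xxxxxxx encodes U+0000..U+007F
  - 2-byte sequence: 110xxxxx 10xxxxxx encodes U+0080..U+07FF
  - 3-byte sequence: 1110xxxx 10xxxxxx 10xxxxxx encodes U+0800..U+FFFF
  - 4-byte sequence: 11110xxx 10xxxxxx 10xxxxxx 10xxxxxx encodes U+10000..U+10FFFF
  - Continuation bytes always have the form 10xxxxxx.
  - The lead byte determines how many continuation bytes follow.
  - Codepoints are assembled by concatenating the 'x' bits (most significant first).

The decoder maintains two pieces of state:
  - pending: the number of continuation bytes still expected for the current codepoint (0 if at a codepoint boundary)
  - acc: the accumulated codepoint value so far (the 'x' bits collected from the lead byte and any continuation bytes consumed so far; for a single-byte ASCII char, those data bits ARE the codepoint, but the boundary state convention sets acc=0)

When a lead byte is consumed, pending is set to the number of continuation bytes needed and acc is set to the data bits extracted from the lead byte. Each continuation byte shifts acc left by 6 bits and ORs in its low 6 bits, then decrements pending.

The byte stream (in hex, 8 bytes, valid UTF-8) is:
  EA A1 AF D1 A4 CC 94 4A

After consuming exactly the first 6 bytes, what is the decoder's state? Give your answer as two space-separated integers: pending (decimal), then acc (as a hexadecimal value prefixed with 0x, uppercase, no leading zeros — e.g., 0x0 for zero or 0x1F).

Byte[0]=EA: 3-byte lead. pending=2, acc=0xA
Byte[1]=A1: continuation. acc=(acc<<6)|0x21=0x2A1, pending=1
Byte[2]=AF: continuation. acc=(acc<<6)|0x2F=0xA86F, pending=0
Byte[3]=D1: 2-byte lead. pending=1, acc=0x11
Byte[4]=A4: continuation. acc=(acc<<6)|0x24=0x464, pending=0
Byte[5]=CC: 2-byte lead. pending=1, acc=0xC

Answer: 1 0xC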